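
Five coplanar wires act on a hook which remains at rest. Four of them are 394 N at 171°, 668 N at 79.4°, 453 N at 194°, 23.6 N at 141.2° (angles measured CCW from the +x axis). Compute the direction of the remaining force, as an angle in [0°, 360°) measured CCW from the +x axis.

θ ≈ 319°

Sum the known components: ΣF_x = -724.2 N, ΣF_y = 623.4 N.
For equilibrium the remaining force must supply (−ΣF_x, −ΣF_y) = (724.2, -623.4) N.
Magnitude = √((724.2)² + (-623.4)²) = 955.6 N; direction = atan2(-623.4, 724.2) = 319.3°.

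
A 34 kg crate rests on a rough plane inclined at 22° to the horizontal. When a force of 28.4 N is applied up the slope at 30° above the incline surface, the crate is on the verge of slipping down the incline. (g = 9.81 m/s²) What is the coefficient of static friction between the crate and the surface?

μ ≈ 0.340

On the verge of sliding down the incline, friction is at its maximum μN and acts up the slope.
Perpendicular to incline: N = W cos 22° − P sin 30° = 309.3 − 14.2 = 295.1 N.
Along incline: P cos 30° + μN = W sin 22° → μ = (W sin 22° − P cos 30°) / N = 0.3401.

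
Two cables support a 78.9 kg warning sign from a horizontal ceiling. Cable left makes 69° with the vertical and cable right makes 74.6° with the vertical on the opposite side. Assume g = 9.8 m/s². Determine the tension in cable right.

Angles from the horizontal: cable left is 90° − 69° = 21°, cable right is 90° − 74.6° = 15.4°.
Weight W = 78.9 × 9.8 = 773.2 N acts straight down.
Horizontal: T_left cos 21° = T_right cos 15.4°  →  T_left = 1.033 T_right.
Vertical: T_left sin 21° + T_right sin 15.4° = 773.2.
Substituting the horizontal relation into the vertical equation gives 0.6356 T_right = 773.2, so T_right = 1216 N.

T_right ≈ 1220 N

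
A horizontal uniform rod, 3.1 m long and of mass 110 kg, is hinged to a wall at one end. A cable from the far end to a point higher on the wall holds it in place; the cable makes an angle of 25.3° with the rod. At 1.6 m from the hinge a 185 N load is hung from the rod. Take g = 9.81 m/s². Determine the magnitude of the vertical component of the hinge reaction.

|H_y| ≈ 629 N

Take torques about the hinge: T sin 25.3° · 3.1 = 110×9.81×1.55 + 185×1.6 = 1968.6 N·m.
So T = 1968.6 / (0.4274 × 3.1) = 1486 N.
ΣF_y = 0: H_y = (110×9.81 + 185) − T sin 25.3° = 1264.1 − 635.03 = 629.07 N.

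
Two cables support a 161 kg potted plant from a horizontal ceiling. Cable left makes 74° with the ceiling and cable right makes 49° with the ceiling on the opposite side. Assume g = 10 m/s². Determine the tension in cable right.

T_right ≈ 529 N

Weight W = 161 × 10 = 1610 N acts straight down.
Horizontal: T_left cos 74° = T_right cos 49°  →  T_left = 2.38 T_right.
Vertical: T_left sin 74° + T_right sin 49° = 1610.
Substituting the horizontal relation into the vertical equation gives 3.043 T_right = 1610, so T_right = 529.1 N.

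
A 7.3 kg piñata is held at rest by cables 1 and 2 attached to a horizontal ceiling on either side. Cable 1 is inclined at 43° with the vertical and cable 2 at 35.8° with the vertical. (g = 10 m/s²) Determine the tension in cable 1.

Angles from the horizontal: cable 1 is 90° − 43° = 47°, cable 2 is 90° − 35.8° = 54.2°.
Weight W = 7.3 × 10 = 73 N acts straight down.
Horizontal: T_1 cos 47° = T_2 cos 54.2°  →  T_2 = 1.166 T_1.
Vertical: T_1 sin 47° + T_2 sin 54.2° = 73.
Substituting the horizontal relation into the vertical equation gives 1.677 T_1 = 73, so T_1 = 43.53 N.

T_1 ≈ 43.5 N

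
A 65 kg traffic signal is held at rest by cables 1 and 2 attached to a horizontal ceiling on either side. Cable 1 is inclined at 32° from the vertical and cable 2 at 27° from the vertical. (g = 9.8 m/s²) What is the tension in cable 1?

Angles from the horizontal: cable 1 is 90° − 32° = 58°, cable 2 is 90° − 27° = 63°.
Weight W = 65 × 9.8 = 637 N acts straight down.
Horizontal: T_1 cos 58° = T_2 cos 63°  →  T_2 = 1.167 T_1.
Vertical: T_1 sin 58° + T_2 sin 63° = 637.
Substituting the horizontal relation into the vertical equation gives 1.888 T_1 = 637, so T_1 = 337.4 N.

T_1 ≈ 337 N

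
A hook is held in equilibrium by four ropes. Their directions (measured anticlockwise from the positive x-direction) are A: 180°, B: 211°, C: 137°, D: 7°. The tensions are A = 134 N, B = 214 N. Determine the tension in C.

T_C ≈ 92.3 N

Resolve: ΣF_x = 134 cos 180° + 214 cos 211° + T_C cos 137° + T_D cos 7° = 0.
        ΣF_y = 134 sin 180° + 214 sin 211° + T_C sin 137° + T_D sin 7° = 0.
The known terms sum to (-317.4, -110.2) N, so -0.7314 T_C + 0.9925 T_D = 317.4 and 0.6820 T_C + 0.1219 T_D = 110.2.
Solving simultaneously: T_C = 92.31 N, T_D = 387.8 N.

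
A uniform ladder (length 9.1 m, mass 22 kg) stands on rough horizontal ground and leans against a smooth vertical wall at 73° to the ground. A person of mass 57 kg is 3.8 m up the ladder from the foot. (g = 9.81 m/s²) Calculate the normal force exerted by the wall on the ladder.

N_wall ≈ 104 N

Torques about the foot: N_wall · 9.1 sin 73° = 22×9.81×4.55 cos 73° + 57×9.81×3.8 cos 73° → N_wall = 104.38 N.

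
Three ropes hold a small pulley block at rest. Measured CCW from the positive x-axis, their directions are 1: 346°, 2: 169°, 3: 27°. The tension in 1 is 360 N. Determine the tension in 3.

Resolve: ΣF_x = 360 cos 346° + T_2 cos 169° + T_3 cos 27° = 0.
        ΣF_y = 360 sin 346° + T_2 sin 169° + T_3 sin 27° = 0.
The known terms sum to (349.3, -87.09) N, so -0.9816 T_2 + 0.8910 T_3 = -349.3 and 0.1908 T_2 + 0.4540 T_3 = 87.09.
Solving simultaneously: T_2 = 383.6 N, T_3 = 30.60 N.

T_3 ≈ 30.6 N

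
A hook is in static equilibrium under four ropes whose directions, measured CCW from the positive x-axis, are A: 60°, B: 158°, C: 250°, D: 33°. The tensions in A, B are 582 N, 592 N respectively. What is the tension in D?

T_D ≈ 815 N

Resolve: ΣF_x = 582 cos 60° + 592 cos 158° + T_C cos 250° + T_D cos 33° = 0.
        ΣF_y = 582 sin 60° + 592 sin 158° + T_C sin 250° + T_D sin 33° = 0.
The known terms sum to (-257.9, 725.8) N, so -0.3420 T_C + 0.8387 T_D = 257.9 and -0.9397 T_C + 0.5446 T_D = -725.8.
Solving simultaneously: T_C = 1245 N, T_D = 815.2 N.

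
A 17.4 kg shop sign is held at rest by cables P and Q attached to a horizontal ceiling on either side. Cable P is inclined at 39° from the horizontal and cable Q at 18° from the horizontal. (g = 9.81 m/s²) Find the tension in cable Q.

T_Q ≈ 158 N

Weight W = 17.4 × 9.81 = 170.7 N acts straight down.
Horizontal: T_P cos 39° = T_Q cos 18°  →  T_P = 1.224 T_Q.
Vertical: T_P sin 39° + T_Q sin 18° = 170.7.
Substituting the horizontal relation into the vertical equation gives 1.079 T_Q = 170.7, so T_Q = 158.2 N.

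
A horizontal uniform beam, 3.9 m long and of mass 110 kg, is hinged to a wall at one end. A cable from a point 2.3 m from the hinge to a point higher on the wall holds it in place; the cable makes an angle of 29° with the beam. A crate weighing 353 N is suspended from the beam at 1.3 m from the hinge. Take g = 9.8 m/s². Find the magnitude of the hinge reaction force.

|H| ≈ 2030 N

Take torques about the hinge: T sin 29° · 2.3 = 110×9.8×1.95 + 353×1.3 = 2561 N·m.
So T = 2561 / (0.4848 × 2.3) = 2296.7 N.
ΣF_x = 0: H_x = T cos 29° = 2008.8 N.
ΣF_y = 0: H_y = (110×9.8 + 353) − T sin 29° = 1431 − 1113.5 = 317.52 N.
|H| = √(H_x² + H_y²) = √((2008.8)² + (317.52)²) = 2033.7 N.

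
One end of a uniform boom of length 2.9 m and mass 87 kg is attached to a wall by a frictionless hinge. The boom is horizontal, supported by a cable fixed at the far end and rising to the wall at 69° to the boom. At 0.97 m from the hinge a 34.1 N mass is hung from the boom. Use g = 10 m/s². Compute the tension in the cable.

T ≈ 478 N

Take torques about the hinge: T sin 69° · 2.9 = 87×10×1.45 + 34.1×0.97 = 1294.6 N·m.
So T = 1294.6 / (0.9336 × 2.9) = 478.17 N.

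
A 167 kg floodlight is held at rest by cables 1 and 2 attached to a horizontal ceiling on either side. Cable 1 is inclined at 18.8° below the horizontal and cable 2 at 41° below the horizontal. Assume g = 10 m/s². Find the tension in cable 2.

Weight W = 167 × 10 = 1670 N acts straight down.
Horizontal: T_1 cos 18.8° = T_2 cos 41°  →  T_1 = 0.7972 T_2.
Vertical: T_1 sin 18.8° + T_2 sin 41° = 1670.
Substituting the horizontal relation into the vertical equation gives 0.913 T_2 = 1670, so T_2 = 1829 N.

T_2 ≈ 1830 N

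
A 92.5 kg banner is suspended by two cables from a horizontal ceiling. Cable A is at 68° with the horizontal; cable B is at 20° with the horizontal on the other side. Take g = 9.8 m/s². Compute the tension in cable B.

Weight W = 92.5 × 9.8 = 906.5 N acts straight down.
Horizontal: T_A cos 68° = T_B cos 20°  →  T_A = 2.508 T_B.
Vertical: T_A sin 68° + T_B sin 20° = 906.5.
Substituting the horizontal relation into the vertical equation gives 2.668 T_B = 906.5, so T_B = 339.8 N.

T_B ≈ 340 N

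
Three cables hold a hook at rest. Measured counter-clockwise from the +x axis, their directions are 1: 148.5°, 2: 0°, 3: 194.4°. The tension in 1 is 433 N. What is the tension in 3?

T_3 ≈ 910 N

Resolve: ΣF_x = 433 cos 148.5° + T_2 cos 0° + T_3 cos 194.4° = 0.
        ΣF_y = 433 sin 148.5° + T_2 sin 0° + T_3 sin 194.4° = 0.
The known terms sum to (-369.2, 226.2) N, so 1.0000 T_2 − 0.9686 T_3 = 369.2 and 0.0000 T_2 − 0.2487 T_3 = -226.2.
Solving simultaneously: T_2 = 1250 N, T_3 = 909.7 N.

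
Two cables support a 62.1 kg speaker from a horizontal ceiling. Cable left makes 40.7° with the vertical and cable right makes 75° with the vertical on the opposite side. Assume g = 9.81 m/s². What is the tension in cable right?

Angles from the horizontal: cable left is 90° − 40.7° = 49.3°, cable right is 90° − 75° = 15°.
Weight W = 62.1 × 9.81 = 609.2 N acts straight down.
Horizontal: T_left cos 49.3° = T_right cos 15°  →  T_left = 1.481 T_right.
Vertical: T_left sin 49.3° + T_right sin 15° = 609.2.
Substituting the horizontal relation into the vertical equation gives 1.382 T_right = 609.2, so T_right = 440.9 N.

T_right ≈ 441 N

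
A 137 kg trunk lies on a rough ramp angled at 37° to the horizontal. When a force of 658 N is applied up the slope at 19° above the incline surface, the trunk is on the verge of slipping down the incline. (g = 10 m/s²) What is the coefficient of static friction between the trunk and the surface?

On the verge of sliding down the incline, friction is at its maximum μN and acts up the slope.
Perpendicular to incline: N = W cos 37° − P sin 19° = 1094 − 214.2 = 879.9 N.
Along incline: P cos 19° + μN = W sin 37° → μ = (W sin 37° − P cos 19°) / N = 0.23.

μ ≈ 0.230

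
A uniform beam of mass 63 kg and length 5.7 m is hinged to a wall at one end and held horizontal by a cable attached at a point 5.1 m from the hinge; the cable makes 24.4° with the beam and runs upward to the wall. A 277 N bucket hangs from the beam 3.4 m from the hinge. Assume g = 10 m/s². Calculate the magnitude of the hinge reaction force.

Take torques about the hinge: T sin 24.4° · 5.1 = 63×10×2.85 + 277×3.4 = 2737.3 N·m.
So T = 2737.3 / (0.4131 × 5.1) = 1299.2 N.
ΣF_x = 0: H_x = T cos 24.4° = 1183.2 N.
ΣF_y = 0: H_y = (63×10 + 277) − T sin 24.4° = 907 − 536.73 = 370.27 N.
|H| = √(H_x² + H_y²) = √((1183.2)² + (370.27)²) = 1239.8 N.

|H| ≈ 1240 N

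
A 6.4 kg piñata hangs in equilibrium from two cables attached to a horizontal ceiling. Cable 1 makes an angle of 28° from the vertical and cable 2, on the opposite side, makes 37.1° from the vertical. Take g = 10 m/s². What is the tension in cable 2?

T_2 ≈ 33.1 N

Angles from the horizontal: cable 1 is 90° − 28° = 62°, cable 2 is 90° − 37.1° = 52.9°.
Weight W = 6.4 × 10 = 64 N acts straight down.
Horizontal: T_1 cos 62° = T_2 cos 52.9°  →  T_1 = 1.285 T_2.
Vertical: T_1 sin 62° + T_2 sin 52.9° = 64.
Substituting the horizontal relation into the vertical equation gives 1.932 T_2 = 64, so T_2 = 33.13 N.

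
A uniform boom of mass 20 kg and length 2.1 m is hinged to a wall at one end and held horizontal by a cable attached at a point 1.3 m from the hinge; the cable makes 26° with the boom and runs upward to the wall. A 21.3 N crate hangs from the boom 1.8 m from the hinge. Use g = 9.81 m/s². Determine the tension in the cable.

Take torques about the hinge: T sin 26° · 1.3 = 20×9.81×1.05 + 21.3×1.8 = 244.35 N·m.
So T = 244.35 / (0.4384 × 1.3) = 428.77 N.

T ≈ 429 N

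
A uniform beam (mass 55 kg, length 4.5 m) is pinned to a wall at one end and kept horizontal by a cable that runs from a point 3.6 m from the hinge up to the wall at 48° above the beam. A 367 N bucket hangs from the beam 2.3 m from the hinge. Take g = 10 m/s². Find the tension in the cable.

Take torques about the hinge: T sin 48° · 3.6 = 55×10×2.25 + 367×2.3 = 2081.6 N·m.
So T = 2081.6 / (0.7431 × 3.6) = 778.07 N.

T ≈ 778 N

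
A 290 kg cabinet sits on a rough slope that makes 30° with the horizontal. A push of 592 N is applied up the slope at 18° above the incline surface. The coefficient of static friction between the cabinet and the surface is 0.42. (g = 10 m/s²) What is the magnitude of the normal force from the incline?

Axes along / perpendicular to the incline. W sin 30° = 1450 N down-slope; W cos 30° = 2511 N into the surface.
Perpendicular: N = W cos 30° − P sin 18° = 2511 − 182.9 = 2329 N.
Along incline: P cos 18° + f = W sin 30° (friction acts up-slope) → f = 1450 − 563 = 887 N.
|f| = 887 N ≤ μN = 978 N, so the cabinet is indeed static.

N ≈ 2330 N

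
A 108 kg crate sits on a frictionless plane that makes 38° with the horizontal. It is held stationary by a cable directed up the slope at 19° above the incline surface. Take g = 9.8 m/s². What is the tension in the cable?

T ≈ 689 N

Take axes along and perpendicular to the incline. Weight components: W sin 38° = 651.6 N down-slope, W cos 38° = 834 N into the surface.
Along incline: T cos 19° = W sin 38° → T = 689.2 N.
Perpendicular: N = W cos 38° − T sin 19° = 609.7 N.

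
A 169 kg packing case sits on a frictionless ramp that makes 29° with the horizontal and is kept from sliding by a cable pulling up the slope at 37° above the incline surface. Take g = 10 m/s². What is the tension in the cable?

Take axes along and perpendicular to the incline. Weight components: W sin 29° = 819.3 N down-slope, W cos 29° = 1478 N into the surface.
Along incline: T cos 37° = W sin 29° → T = 1026 N.
Perpendicular: N = W cos 29° − T sin 37° = 860.7 N.

T ≈ 1030 N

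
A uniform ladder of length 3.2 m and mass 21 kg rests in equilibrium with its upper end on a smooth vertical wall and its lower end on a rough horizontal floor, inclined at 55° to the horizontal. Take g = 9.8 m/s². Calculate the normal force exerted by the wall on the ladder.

Torques about the foot: N_wall · 3.2 sin 55° = 21×9.8×1.6 cos 55° → N_wall = 72.051 N.

N_wall ≈ 72.1 N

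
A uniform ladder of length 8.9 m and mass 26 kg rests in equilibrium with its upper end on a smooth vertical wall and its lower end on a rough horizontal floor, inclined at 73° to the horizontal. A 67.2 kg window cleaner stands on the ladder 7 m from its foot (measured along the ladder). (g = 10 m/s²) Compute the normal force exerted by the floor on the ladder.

ΣF_y = 0: N_floor = 26×10 + 67.2×10 = 932 N.

N_floor ≈ 932 N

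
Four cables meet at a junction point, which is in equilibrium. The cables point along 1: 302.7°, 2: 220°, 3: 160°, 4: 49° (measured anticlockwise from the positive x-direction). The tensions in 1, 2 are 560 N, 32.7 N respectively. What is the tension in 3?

T_3 ≈ 570 N

Resolve: ΣF_x = 560 cos 302.7° + 32.7 cos 220° + T_3 cos 160° + T_4 cos 49° = 0.
        ΣF_y = 560 sin 302.7° + 32.7 sin 220° + T_3 sin 160° + T_4 sin 49° = 0.
The known terms sum to (277.5, -492.3) N, so -0.9397 T_3 + 0.6561 T_4 = -277.5 and 0.3420 T_3 + 0.7547 T_4 = 492.3.
Solving simultaneously: T_3 = 570.3 N, T_4 = 393.8 N.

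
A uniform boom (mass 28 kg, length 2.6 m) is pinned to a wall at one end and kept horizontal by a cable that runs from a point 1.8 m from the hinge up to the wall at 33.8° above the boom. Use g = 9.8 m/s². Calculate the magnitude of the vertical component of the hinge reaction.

|H_y| ≈ 76.2 N

Take torques about the hinge: T sin 33.8° · 1.8 = 28×9.8×1.3 = 356.72 N·m.
So T = 356.72 / (0.5563 × 1.8) = 356.25 N.
ΣF_y = 0: H_y = (28×9.8) − T sin 33.8° = 274.4 − 198.18 = 76.222 N.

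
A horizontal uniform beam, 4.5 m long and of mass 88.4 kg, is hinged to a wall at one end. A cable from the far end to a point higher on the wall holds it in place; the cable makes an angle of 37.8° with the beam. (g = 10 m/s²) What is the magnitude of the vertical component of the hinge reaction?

Take torques about the hinge: T sin 37.8° · 4.5 = 88.4×10×2.25 = 1989 N·m.
So T = 1989 / (0.6129 × 4.5) = 721.15 N.
ΣF_y = 0: H_y = (88.4×10) − T sin 37.8° = 884 − 442 = 442 N.

|H_y| ≈ 442 N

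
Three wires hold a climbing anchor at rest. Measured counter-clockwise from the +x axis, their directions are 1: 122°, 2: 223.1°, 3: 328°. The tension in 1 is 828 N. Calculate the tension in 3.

T_3 ≈ 841 N

Resolve: ΣF_x = 828 cos 122° + T_2 cos 223.1° + T_3 cos 328° = 0.
        ΣF_y = 828 sin 122° + T_2 sin 223.1° + T_3 sin 328° = 0.
The known terms sum to (-438.8, 702.2) N, so -0.7302 T_2 + 0.8480 T_3 = 438.8 and -0.6833 T_2 − 0.5299 T_3 = -702.2.
Solving simultaneously: T_2 = 375.6 N, T_3 = 840.8 N.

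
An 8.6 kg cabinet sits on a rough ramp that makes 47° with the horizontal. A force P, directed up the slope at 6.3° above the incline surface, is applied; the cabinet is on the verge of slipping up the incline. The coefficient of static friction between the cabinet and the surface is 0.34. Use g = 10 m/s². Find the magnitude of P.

On the verge of sliding up the incline, friction equals μN and acts down the slope.
Perpendicular: N + P sin 6.3° = W cos 47° = 58.65 N.
Along incline: P cos 6.3° = W sin 47° + μN  with W sin 47° = 62.9 N.
Solving the pair for P and N: P = 80.33 N, N = 49.84 N (and f = μN = 16.94 N).

P ≈ 80.3 N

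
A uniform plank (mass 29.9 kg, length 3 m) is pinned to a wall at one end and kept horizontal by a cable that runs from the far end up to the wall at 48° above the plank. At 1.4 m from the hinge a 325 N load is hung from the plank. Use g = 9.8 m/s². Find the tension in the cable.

T ≈ 401 N

Take torques about the hinge: T sin 48° · 3 = 29.9×9.8×1.5 + 325×1.4 = 894.53 N·m.
So T = 894.53 / (0.7431 × 3) = 401.24 N.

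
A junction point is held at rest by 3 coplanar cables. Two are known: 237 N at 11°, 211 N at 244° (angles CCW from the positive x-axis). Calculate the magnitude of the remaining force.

F ≈ 201 N

Sum the known components: ΣF_x = 140.1 N, ΣF_y = -144.4 N.
For equilibrium the remaining force must supply (−ΣF_x, −ΣF_y) = (-140.1, 144.4) N.
Magnitude = √((-140.1)² + (144.4)²) = 201.2 N; direction = atan2(144.4, -140.1) = 134.1°.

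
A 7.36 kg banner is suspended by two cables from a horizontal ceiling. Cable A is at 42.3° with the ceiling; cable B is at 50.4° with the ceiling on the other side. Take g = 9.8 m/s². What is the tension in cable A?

Weight W = 7.36 × 9.8 = 72.13 N acts straight down.
Horizontal: T_A cos 42.3° = T_B cos 50.4°  →  T_B = 1.16 T_A.
Vertical: T_A sin 42.3° + T_B sin 50.4° = 72.13.
Substituting the horizontal relation into the vertical equation gives 1.567 T_A = 72.13, so T_A = 46.03 N.

T_A ≈ 46 N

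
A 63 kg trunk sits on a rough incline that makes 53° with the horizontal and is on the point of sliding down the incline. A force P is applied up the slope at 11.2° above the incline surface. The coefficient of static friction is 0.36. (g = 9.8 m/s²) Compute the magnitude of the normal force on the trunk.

N ≈ 295 N

On the verge of sliding down the incline, friction equals μN and acts up the slope.
Perpendicular: N + P sin 11.2° = W cos 53° = 371.6 N.
Along incline: P cos 11.2° + μN = W sin 53° with W sin 53° = 493.1 N.
Solving the pair for P and N: P = 394.4 N, N = 295 N (and f = μN = 106.2 N).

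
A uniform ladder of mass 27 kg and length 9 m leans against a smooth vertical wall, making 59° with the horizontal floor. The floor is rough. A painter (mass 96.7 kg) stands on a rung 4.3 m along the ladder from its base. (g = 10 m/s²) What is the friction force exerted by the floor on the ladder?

Torques about the foot: N_wall · 9 sin 59° = 27×10×4.5 cos 59° + 96.7×10×4.3 cos 59° → N_wall = 358.72 N.
ΣF_x = 0: f_floor = N_wall = 358.72 N.

f ≈ 359 N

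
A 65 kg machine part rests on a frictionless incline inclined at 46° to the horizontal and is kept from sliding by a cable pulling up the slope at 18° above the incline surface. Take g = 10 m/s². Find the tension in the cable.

T ≈ 492 N

Take axes along and perpendicular to the incline. Weight components: W sin 46° = 467.6 N down-slope, W cos 46° = 451.5 N into the surface.
Along incline: T cos 18° = W sin 46° → T = 491.6 N.
Perpendicular: N = W cos 46° − T sin 18° = 299.6 N.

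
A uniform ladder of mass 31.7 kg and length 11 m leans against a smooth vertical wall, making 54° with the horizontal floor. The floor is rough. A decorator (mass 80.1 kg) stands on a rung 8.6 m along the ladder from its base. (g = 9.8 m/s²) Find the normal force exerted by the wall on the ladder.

N_wall ≈ 559 N

Torques about the foot: N_wall · 11 sin 54° = 31.7×9.8×5.5 cos 54° + 80.1×9.8×8.6 cos 54° → N_wall = 558.74 N.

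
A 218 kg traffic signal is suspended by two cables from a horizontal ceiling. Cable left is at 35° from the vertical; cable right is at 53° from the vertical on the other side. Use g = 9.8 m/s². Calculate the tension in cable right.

T_right ≈ 1230 N

Angles from the horizontal: cable left is 90° − 35° = 55°, cable right is 90° − 53° = 37°.
Weight W = 218 × 9.8 = 2136 N acts straight down.
Horizontal: T_left cos 55° = T_right cos 37°  →  T_left = 1.392 T_right.
Vertical: T_left sin 55° + T_right sin 37° = 2136.
Substituting the horizontal relation into the vertical equation gives 1.742 T_right = 2136, so T_right = 1226 N.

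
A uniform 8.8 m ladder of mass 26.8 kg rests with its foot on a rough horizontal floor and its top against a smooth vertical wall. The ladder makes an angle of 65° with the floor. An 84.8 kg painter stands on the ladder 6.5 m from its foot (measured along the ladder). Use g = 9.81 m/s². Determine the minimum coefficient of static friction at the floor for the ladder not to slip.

ΣF_y = 0: N_floor = 26.8×9.81 + 84.8×9.81 = 1094.8 N.
Torques about the foot: N_wall · 8.8 sin 65° = 26.8×9.81×4.4 cos 65° + 84.8×9.81×6.5 cos 65° → N_wall = 347.83 N.
ΣF_x = 0: f_floor = N_wall = 347.83 N.
μ_min = f_floor / N_floor = 347.83 / 1094.8 = 0.3177.

μ_min ≈ 0.318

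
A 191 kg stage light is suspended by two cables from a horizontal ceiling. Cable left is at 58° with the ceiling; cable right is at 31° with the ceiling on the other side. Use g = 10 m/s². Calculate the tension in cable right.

Weight W = 191 × 10 = 1910 N acts straight down.
Horizontal: T_left cos 58° = T_right cos 31°  →  T_left = 1.618 T_right.
Vertical: T_left sin 58° + T_right sin 31° = 1910.
Substituting the horizontal relation into the vertical equation gives 1.887 T_right = 1910, so T_right = 1012 N.

T_right ≈ 1010 N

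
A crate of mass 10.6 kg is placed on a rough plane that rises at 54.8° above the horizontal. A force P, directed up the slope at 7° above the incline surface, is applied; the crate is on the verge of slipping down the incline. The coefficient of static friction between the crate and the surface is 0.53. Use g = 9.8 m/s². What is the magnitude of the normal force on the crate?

N ≈ 52.9 N

On the verge of sliding down the incline, friction equals μN and acts up the slope.
Perpendicular: N + P sin 7° = W cos 54.8° = 59.88 N.
Along incline: P cos 7° + μN = W sin 54.8° with W sin 54.8° = 84.89 N.
Solving the pair for P and N: P = 57.28 N, N = 52.9 N (and f = μN = 28.04 N).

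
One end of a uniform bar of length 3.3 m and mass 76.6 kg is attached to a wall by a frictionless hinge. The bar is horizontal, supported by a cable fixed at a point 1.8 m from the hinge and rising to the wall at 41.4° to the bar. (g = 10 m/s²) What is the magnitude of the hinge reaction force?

Take torques about the hinge: T sin 41.4° · 1.8 = 76.6×10×1.65 = 1263.9 N·m.
So T = 1263.9 / (0.6613 × 1.8) = 1061.8 N.
ΣF_x = 0: H_x = T cos 41.4° = 796.45 N.
ΣF_y = 0: H_y = (76.6×10) − T sin 41.4° = 766 − 702.17 = 63.833 N.
|H| = √(H_x² + H_y²) = √((796.45)² + (63.833)²) = 799.01 N.

|H| ≈ 799 N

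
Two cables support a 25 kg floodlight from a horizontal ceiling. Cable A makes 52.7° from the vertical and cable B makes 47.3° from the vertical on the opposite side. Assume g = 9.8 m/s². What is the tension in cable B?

T_B ≈ 198 N

Angles from the horizontal: cable A is 90° − 52.7° = 37.3°, cable B is 90° − 47.3° = 42.7°.
Weight W = 25 × 9.8 = 245 N acts straight down.
Horizontal: T_A cos 37.3° = T_B cos 42.7°  →  T_A = 0.9239 T_B.
Vertical: T_A sin 37.3° + T_B sin 42.7° = 245.
Substituting the horizontal relation into the vertical equation gives 1.238 T_B = 245, so T_B = 197.9 N.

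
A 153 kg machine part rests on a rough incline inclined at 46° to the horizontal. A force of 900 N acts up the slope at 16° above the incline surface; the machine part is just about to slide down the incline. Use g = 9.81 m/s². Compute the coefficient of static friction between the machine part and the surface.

μ ≈ 0.270

On the verge of sliding down the incline, friction is at its maximum μN and acts up the slope.
Perpendicular to incline: N = W cos 46° − P sin 16° = 1043 − 248.1 = 794.6 N.
Along incline: P cos 16° + μN = W sin 46° → μ = (W sin 46° − P cos 16°) / N = 0.27.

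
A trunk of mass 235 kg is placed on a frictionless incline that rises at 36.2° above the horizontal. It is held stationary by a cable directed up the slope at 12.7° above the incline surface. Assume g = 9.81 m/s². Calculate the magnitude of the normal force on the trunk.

N ≈ 1550 N

Take axes along and perpendicular to the incline. Weight components: W sin 36.2° = 1362 N down-slope, W cos 36.2° = 1860 N into the surface.
Along incline: T cos 12.7° = W sin 36.2° → T = 1396 N.
Perpendicular: N = W cos 36.2° − T sin 12.7° = 1553 N.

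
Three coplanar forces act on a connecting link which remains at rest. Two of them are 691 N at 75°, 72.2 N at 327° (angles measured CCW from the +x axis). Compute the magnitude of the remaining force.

F ≈ 672 N

Sum the known components: ΣF_x = 239.4 N, ΣF_y = 628.1 N.
For equilibrium the remaining force must supply (−ΣF_x, −ΣF_y) = (-239.4, -628.1) N.
Magnitude = √((-239.4)² + (-628.1)²) = 672.2 N; direction = atan2(-628.1, -239.4) = 249.1°.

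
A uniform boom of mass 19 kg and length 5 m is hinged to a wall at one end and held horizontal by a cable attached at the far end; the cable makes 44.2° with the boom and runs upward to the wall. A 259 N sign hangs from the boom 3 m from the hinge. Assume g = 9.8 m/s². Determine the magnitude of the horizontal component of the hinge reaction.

H_x ≈ 256 N

Take torques about the hinge: T sin 44.2° · 5 = 19×9.8×2.5 + 259×3 = 1242.5 N·m.
So T = 1242.5 / (0.6972 × 5) = 356.44 N.
ΣF_x = 0: H_x = T cos 44.2° = 255.54 N.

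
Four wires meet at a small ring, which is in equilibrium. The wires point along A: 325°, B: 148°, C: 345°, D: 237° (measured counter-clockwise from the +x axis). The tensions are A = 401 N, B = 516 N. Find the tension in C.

Resolve: ΣF_x = 401 cos 325° + 516 cos 148° + T_C cos 345° + T_D cos 237° = 0.
        ΣF_y = 401 sin 325° + 516 sin 148° + T_C sin 345° + T_D sin 237° = 0.
The known terms sum to (-109.1, 43.43) N, so 0.9659 T_C − 0.5446 T_D = 109.1 and -0.2588 T_C − 0.8387 T_D = -43.43.
Solving simultaneously: T_C = 121.1 N, T_D = 14.42 N.

T_C ≈ 121 N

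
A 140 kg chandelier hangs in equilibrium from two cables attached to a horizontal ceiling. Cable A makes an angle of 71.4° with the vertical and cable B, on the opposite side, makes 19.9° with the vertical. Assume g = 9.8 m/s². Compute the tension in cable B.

Angles from the horizontal: cable A is 90° − 71.4° = 18.6°, cable B is 90° − 19.9° = 70.1°.
Weight W = 140 × 9.8 = 1372 N acts straight down.
Horizontal: T_A cos 18.6° = T_B cos 70.1°  →  T_A = 0.3591 T_B.
Vertical: T_A sin 18.6° + T_B sin 70.1° = 1372.
Substituting the horizontal relation into the vertical equation gives 1.055 T_B = 1372, so T_B = 1301 N.

T_B ≈ 1300 N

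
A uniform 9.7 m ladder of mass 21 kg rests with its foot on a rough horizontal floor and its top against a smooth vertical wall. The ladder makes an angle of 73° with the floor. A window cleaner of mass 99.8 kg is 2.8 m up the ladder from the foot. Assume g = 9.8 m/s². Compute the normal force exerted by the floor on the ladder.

N_floor ≈ 1180 N

ΣF_y = 0: N_floor = 21×9.8 + 99.8×9.8 = 1183.8 N.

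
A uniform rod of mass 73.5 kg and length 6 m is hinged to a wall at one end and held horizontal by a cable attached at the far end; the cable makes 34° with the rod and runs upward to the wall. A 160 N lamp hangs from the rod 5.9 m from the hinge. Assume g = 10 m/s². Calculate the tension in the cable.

T ≈ 939 N

Take torques about the hinge: T sin 34° · 6 = 73.5×10×3 + 160×5.9 = 3149 N·m.
So T = 3149 / (0.5592 × 6) = 938.56 N.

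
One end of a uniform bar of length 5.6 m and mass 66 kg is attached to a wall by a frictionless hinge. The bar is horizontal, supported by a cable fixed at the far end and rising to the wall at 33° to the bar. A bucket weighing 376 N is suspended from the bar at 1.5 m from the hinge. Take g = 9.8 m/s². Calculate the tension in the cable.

Take torques about the hinge: T sin 33° · 5.6 = 66×9.8×2.8 + 376×1.5 = 2375 N·m.
So T = 2375 / (0.5446 × 5.6) = 778.71 N.

T ≈ 779 N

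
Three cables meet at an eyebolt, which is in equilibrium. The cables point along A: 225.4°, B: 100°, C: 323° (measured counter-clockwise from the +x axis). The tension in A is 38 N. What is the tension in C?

Resolve: ΣF_x = 38 cos 225.4° + T_B cos 100° + T_C cos 323° = 0.
        ΣF_y = 38 sin 225.4° + T_B sin 100° + T_C sin 323° = 0.
The known terms sum to (-26.68, -27.06) N, so -0.1736 T_B + 0.7986 T_C = 26.68 and 0.9848 T_B − 0.6018 T_C = 27.06.
Solving simultaneously: T_B = 55.23 N, T_C = 45.42 N.

T_C ≈ 45.4 N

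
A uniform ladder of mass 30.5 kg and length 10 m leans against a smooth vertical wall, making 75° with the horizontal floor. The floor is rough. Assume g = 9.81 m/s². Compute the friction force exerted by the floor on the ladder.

Torques about the foot: N_wall · 10 sin 75° = 30.5×9.81×5 cos 75° → N_wall = 40.086 N.
ΣF_x = 0: f_floor = N_wall = 40.086 N.

f ≈ 40.1 N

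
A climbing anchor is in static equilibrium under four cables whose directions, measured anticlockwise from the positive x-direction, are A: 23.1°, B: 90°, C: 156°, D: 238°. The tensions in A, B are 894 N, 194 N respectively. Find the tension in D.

Resolve: ΣF_x = 894 cos 23.1° + 194 cos 90° + T_C cos 156° + T_D cos 238° = 0.
        ΣF_y = 894 sin 23.1° + 194 sin 90° + T_C sin 156° + T_D sin 238° = 0.
The known terms sum to (822.3, 544.7) N, so -0.9135 T_C − 0.5299 T_D = -822.3 and 0.4067 T_C − 0.8480 T_D = -544.7.
Solving simultaneously: T_C = 412.7 N, T_D = 840.3 N.

T_D ≈ 840 N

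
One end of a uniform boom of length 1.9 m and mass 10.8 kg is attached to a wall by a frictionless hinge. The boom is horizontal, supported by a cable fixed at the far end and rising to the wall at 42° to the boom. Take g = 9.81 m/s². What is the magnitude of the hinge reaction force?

|H| ≈ 79.2 N

Take torques about the hinge: T sin 42° · 1.9 = 10.8×9.81×0.95 = 100.65 N·m.
So T = 100.65 / (0.6691 × 1.9) = 79.168 N.
ΣF_x = 0: H_x = T cos 42° = 58.834 N.
ΣF_y = 0: H_y = (10.8×9.81) − T sin 42° = 105.95 − 52.974 = 52.974 N.
|H| = √(H_x² + H_y²) = √((58.834)² + (52.974)²) = 79.168 N.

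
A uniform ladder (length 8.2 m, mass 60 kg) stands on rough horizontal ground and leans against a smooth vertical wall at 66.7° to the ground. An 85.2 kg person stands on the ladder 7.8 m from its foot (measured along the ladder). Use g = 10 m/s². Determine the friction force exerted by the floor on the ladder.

f ≈ 478 N

Torques about the foot: N_wall · 8.2 sin 66.7° = 60×10×4.1 cos 66.7° + 85.2×10×7.8 cos 66.7° → N_wall = 478.23 N.
ΣF_x = 0: f_floor = N_wall = 478.23 N.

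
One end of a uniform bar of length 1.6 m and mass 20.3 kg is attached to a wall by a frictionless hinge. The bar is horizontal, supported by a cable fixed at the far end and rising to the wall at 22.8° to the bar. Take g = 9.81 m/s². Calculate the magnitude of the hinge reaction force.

|H| ≈ 257 N

Take torques about the hinge: T sin 22.8° · 1.6 = 20.3×9.81×0.8 = 159.31 N·m.
So T = 159.31 / (0.3875 × 1.6) = 256.95 N.
ΣF_x = 0: H_x = T cos 22.8° = 236.87 N.
ΣF_y = 0: H_y = (20.3×9.81) − T sin 22.8° = 199.14 − 99.572 = 99.572 N.
|H| = √(H_x² + H_y²) = √((236.87)² + (99.572)²) = 256.95 N.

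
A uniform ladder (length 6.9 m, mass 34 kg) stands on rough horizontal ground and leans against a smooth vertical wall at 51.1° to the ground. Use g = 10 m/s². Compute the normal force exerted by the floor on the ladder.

N_floor ≈ 340 N

ΣF_y = 0: N_floor = 34×10 = 340 N.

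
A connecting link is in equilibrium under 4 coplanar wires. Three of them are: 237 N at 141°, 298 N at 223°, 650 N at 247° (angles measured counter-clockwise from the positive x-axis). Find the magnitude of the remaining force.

Sum the known components: ΣF_x = -656.1 N, ΣF_y = -652.4 N.
For equilibrium the remaining force must supply (−ΣF_x, −ΣF_y) = (656.1, 652.4) N.
Magnitude = √((656.1)² + (652.4)²) = 925.3 N; direction = atan2(652.4, 656.1) = 44.8°.

F ≈ 925 N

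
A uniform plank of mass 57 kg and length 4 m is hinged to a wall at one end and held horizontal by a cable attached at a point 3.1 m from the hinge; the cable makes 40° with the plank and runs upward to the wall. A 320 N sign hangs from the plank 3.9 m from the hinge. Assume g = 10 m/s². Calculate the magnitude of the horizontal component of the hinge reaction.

H_x ≈ 918 N

Take torques about the hinge: T sin 40° · 3.1 = 57×10×2 + 320×3.9 = 2388 N·m.
So T = 2388 / (0.6428 × 3.1) = 1198.4 N.
ΣF_x = 0: H_x = T cos 40° = 918.03 N.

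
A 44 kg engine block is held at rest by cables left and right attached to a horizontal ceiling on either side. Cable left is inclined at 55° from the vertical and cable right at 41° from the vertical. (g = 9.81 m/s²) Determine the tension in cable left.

Angles from the horizontal: cable left is 90° − 55° = 35°, cable right is 90° − 41° = 49°.
Weight W = 44 × 9.81 = 431.6 N acts straight down.
Horizontal: T_left cos 35° = T_right cos 49°  →  T_right = 1.249 T_left.
Vertical: T_left sin 35° + T_right sin 49° = 431.6.
Substituting the horizontal relation into the vertical equation gives 1.516 T_left = 431.6, so T_left = 284.7 N.

T_left ≈ 285 N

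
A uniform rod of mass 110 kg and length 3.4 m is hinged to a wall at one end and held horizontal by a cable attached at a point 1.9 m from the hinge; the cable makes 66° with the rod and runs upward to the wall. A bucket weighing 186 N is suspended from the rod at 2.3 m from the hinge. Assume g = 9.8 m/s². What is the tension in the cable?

T ≈ 1300 N

Take torques about the hinge: T sin 66° · 1.9 = 110×9.8×1.7 + 186×2.3 = 2260.4 N·m.
So T = 2260.4 / (0.9135 × 1.9) = 1302.3 N.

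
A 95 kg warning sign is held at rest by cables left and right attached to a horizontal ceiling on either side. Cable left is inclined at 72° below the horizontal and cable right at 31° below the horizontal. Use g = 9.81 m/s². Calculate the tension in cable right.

T_right ≈ 296 N

Weight W = 95 × 9.81 = 932 N acts straight down.
Horizontal: T_left cos 72° = T_right cos 31°  →  T_left = 2.774 T_right.
Vertical: T_left sin 72° + T_right sin 31° = 932.
Substituting the horizontal relation into the vertical equation gives 3.153 T_right = 932, so T_right = 295.6 N.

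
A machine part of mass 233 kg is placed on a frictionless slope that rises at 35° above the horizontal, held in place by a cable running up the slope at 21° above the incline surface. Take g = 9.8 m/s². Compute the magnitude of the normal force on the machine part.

Take axes along and perpendicular to the incline. Weight components: W sin 35° = 1310 N down-slope, W cos 35° = 1870 N into the surface.
Along incline: T cos 21° = W sin 35° → T = 1403 N.
Perpendicular: N = W cos 35° − T sin 21° = 1368 N.

N ≈ 1370 N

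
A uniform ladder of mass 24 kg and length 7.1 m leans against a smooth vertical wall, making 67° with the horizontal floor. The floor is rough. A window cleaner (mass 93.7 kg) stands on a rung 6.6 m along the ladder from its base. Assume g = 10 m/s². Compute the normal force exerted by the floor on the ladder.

ΣF_y = 0: N_floor = 24×10 + 93.7×10 = 1177 N.

N_floor ≈ 1180 N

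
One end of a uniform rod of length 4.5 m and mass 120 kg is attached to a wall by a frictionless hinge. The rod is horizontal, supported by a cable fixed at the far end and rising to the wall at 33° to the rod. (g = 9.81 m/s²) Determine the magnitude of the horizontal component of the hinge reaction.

Take torques about the hinge: T sin 33° · 4.5 = 120×9.81×2.25 = 2648.7 N·m.
So T = 2648.7 / (0.5446 × 4.5) = 1080.7 N.
ΣF_x = 0: H_x = T cos 33° = 906.36 N.

H_x ≈ 906 N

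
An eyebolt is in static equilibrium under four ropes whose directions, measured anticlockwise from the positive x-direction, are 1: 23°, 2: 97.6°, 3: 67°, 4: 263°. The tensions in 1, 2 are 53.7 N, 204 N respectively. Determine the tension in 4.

Resolve: ΣF_x = 53.7 cos 23° + 204 cos 97.6° + T_3 cos 67° + T_4 cos 263° = 0.
        ΣF_y = 53.7 sin 23° + 204 sin 97.6° + T_3 sin 67° + T_4 sin 263° = 0.
The known terms sum to (22.45, 223.2) N, so 0.3907 T_3 − 0.1219 T_4 = -22.45 and 0.9205 T_3 − 0.9925 T_4 = -223.2.
Solving simultaneously: T_3 = 17.84 N, T_4 = 241.4 N.

T_4 ≈ 241 N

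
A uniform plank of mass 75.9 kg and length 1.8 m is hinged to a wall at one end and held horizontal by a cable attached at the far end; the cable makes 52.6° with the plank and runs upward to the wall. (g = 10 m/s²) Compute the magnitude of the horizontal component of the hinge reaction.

H_x ≈ 290 N

Take torques about the hinge: T sin 52.6° · 1.8 = 75.9×10×0.9 = 683.1 N·m.
So T = 683.1 / (0.7944 × 1.8) = 477.71 N.
ΣF_x = 0: H_x = T cos 52.6° = 290.15 N.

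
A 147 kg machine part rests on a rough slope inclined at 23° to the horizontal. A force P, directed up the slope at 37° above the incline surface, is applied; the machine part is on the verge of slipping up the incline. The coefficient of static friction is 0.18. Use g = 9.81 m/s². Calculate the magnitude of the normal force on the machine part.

On the verge of sliding up the incline, friction equals μN and acts down the slope.
Perpendicular: N + P sin 37° = W cos 23° = 1327 N.
Along incline: P cos 37° = W sin 23° + μN  with W sin 23° = 563.5 N.
Solving the pair for P and N: P = 884.7 N, N = 795 N (and f = μN = 143.1 N).

N ≈ 795 N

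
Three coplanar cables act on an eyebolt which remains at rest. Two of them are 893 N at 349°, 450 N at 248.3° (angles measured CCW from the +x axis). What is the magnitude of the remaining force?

F ≈ 922 N

Sum the known components: ΣF_x = 710.2 N, ΣF_y = -588.5 N.
For equilibrium the remaining force must supply (−ΣF_x, −ΣF_y) = (-710.2, 588.5) N.
Magnitude = √((-710.2)² + (588.5)²) = 922.3 N; direction = atan2(588.5, -710.2) = 140.4°.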